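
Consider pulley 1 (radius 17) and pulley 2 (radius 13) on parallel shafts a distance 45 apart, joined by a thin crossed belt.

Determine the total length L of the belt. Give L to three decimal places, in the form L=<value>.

L=205.113

crossed belt: β = asin((r1+r2)/C) = asin(30/45) = 41.8103°
wrap1 = wrap2 = π + 2β = 263.6206°
tangent length = C·cosβ = 33.5410
L = (r1+r2)·wrap + 2·C·cosβ = 30·4.6010 + 2·33.5410 = 205.1135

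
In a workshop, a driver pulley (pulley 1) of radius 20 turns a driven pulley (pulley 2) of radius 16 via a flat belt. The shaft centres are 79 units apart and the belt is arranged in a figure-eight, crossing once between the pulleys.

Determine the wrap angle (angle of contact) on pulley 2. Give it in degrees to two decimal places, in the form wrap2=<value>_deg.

wrap2=234.22_deg

crossed belt: β = asin((r1+r2)/C) = asin(36/79) = 27.1097°
wrap1 = wrap2 = π + 2β = 234.2195°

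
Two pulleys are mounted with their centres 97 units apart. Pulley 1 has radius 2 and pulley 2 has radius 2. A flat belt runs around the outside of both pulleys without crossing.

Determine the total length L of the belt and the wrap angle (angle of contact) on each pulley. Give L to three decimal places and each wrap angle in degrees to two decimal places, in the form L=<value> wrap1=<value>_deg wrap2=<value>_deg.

L=206.566 wrap1=180.00_deg wrap2=180.00_deg

open belt: β = asin((r2−r1)/C) = asin(0/97) = 0.0000°
wrap1 = π − 2β = 180.0000°
wrap2 = π + 2β = 180.0000°
tangent length = C·cosβ = 97.0000
L = r1·wrap1 + r2·wrap2 + 2·C·cosβ = 2·3.1416 + 2·3.1416 + 2·97.0000 = 206.5664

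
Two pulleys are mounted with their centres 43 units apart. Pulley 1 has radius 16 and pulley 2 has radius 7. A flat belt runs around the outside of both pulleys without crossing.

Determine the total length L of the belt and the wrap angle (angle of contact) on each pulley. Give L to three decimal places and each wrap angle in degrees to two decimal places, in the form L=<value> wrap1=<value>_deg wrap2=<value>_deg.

L=160.147 wrap1=204.16_deg wrap2=155.84_deg

open belt: β = asin((r2−r1)/C) = asin(-9/43) = -12.0815°
wrap1 = π − 2β = 204.1629°
wrap2 = π + 2β = 155.8371°
tangent length = C·cosβ = 42.0476
L = r1·wrap1 + r2·wrap2 + 2·C·cosβ = 16·3.5633 + 7·2.7199 + 2·42.0476 = 160.1473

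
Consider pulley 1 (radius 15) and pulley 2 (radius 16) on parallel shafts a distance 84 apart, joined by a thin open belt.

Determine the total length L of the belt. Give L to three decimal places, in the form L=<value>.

open belt: β = asin((r2−r1)/C) = asin(1/84) = 0.6821°
wrap1 = π − 2β = 178.6358°
wrap2 = π + 2β = 181.3642°
tangent length = C·cosβ = 83.9940
L = r1·wrap1 + r2·wrap2 + 2·C·cosβ = 15·3.1178 + 16·3.1654 + 2·83.9940 = 265.4013

L=265.401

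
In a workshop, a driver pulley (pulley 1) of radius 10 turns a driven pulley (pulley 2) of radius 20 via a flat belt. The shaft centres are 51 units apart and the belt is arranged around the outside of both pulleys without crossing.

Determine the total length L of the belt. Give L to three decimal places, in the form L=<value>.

open belt: β = asin((r2−r1)/C) = asin(10/51) = 11.3077°
wrap1 = π − 2β = 157.3845°
wrap2 = π + 2β = 202.6155°
tangent length = C·cosβ = 50.0100
L = r1·wrap1 + r2·wrap2 + 2·C·cosβ = 10·2.7469 + 20·3.5363 + 2·50.0100 = 198.2149

L=198.215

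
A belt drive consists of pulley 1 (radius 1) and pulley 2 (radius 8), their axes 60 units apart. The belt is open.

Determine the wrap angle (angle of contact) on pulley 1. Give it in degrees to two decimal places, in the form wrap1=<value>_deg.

open belt: β = asin((r2−r1)/C) = asin(7/60) = 6.6998°
wrap1 = π − 2β = 166.6005°
wrap2 = π + 2β = 193.3995°

wrap1=166.60_deg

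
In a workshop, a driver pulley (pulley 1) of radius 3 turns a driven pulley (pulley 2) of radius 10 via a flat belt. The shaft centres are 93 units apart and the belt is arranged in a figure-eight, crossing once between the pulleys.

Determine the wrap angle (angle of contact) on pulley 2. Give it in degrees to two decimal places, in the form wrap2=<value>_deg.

wrap2=196.07_deg

crossed belt: β = asin((r1+r2)/C) = asin(13/93) = 8.0354°
wrap1 = wrap2 = π + 2β = 196.0708°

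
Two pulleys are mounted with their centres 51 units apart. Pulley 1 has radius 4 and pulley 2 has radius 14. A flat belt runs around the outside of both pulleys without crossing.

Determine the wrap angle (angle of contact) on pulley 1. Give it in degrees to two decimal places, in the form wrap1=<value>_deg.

open belt: β = asin((r2−r1)/C) = asin(10/51) = 11.3077°
wrap1 = π − 2β = 157.3845°
wrap2 = π + 2β = 202.6155°

wrap1=157.38_deg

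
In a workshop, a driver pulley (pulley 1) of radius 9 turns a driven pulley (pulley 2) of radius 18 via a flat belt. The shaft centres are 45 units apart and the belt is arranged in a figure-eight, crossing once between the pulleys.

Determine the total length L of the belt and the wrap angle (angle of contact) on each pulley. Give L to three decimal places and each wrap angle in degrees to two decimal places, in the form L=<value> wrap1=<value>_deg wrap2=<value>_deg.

crossed belt: β = asin((r1+r2)/C) = asin(27/45) = 36.8699°
wrap1 = wrap2 = π + 2β = 253.7398°
tangent length = C·cosβ = 36.0000
L = (r1+r2)·wrap + 2·C·cosβ = 27·4.4286 + 2·36.0000 = 191.5721

L=191.572 wrap1=253.74_deg wrap2=253.74_deg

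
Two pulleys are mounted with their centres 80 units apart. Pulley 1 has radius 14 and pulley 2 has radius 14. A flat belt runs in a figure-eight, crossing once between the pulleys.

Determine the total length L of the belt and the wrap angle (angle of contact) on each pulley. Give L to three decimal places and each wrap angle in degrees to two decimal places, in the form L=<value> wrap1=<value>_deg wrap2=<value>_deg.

L=257.869 wrap1=220.97_deg wrap2=220.97_deg

crossed belt: β = asin((r1+r2)/C) = asin(28/80) = 20.4873°
wrap1 = wrap2 = π + 2β = 220.9746°
tangent length = C·cosβ = 74.9400
L = (r1+r2)·wrap + 2·C·cosβ = 28·3.8567 + 2·74.9400 = 257.8685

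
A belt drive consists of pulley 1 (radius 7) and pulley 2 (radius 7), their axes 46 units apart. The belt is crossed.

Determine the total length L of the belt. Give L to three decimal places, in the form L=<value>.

crossed belt: β = asin((r1+r2)/C) = asin(14/46) = 17.7189°
wrap1 = wrap2 = π + 2β = 215.4379°
tangent length = C·cosβ = 43.8178
L = (r1+r2)·wrap + 2·C·cosβ = 14·3.7601 + 2·43.8178 = 140.2770

L=140.277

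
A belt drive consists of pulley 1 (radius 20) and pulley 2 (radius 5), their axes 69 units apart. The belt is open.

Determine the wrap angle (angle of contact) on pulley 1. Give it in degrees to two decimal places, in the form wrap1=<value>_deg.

wrap1=205.11_deg

open belt: β = asin((r2−r1)/C) = asin(-15/69) = -12.5559°
wrap1 = π − 2β = 205.1117°
wrap2 = π + 2β = 154.8883°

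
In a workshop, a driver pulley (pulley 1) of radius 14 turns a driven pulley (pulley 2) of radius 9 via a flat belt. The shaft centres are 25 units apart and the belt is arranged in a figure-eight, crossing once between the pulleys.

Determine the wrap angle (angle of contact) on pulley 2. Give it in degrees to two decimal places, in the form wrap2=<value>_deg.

crossed belt: β = asin((r1+r2)/C) = asin(23/25) = 66.9261°
wrap1 = wrap2 = π + 2β = 313.8522°

wrap2=313.85_deg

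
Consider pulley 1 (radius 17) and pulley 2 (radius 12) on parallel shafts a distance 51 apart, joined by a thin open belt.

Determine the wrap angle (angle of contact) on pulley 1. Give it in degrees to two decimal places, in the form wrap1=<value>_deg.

wrap1=191.25_deg

open belt: β = asin((r2−r1)/C) = asin(-5/51) = -5.6263°
wrap1 = π − 2β = 191.2525°
wrap2 = π + 2β = 168.7475°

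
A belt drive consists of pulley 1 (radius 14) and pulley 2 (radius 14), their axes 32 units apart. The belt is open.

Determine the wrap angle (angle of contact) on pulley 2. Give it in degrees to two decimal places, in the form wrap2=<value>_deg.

wrap2=180.00_deg

open belt: β = asin((r2−r1)/C) = asin(0/32) = 0.0000°
wrap1 = π − 2β = 180.0000°
wrap2 = π + 2β = 180.0000°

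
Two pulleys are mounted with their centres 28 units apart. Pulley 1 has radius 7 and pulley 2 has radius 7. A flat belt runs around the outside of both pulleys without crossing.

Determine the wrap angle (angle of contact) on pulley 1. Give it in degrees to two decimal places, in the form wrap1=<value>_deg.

wrap1=180.00_deg

open belt: β = asin((r2−r1)/C) = asin(0/28) = 0.0000°
wrap1 = π − 2β = 180.0000°
wrap2 = π + 2β = 180.0000°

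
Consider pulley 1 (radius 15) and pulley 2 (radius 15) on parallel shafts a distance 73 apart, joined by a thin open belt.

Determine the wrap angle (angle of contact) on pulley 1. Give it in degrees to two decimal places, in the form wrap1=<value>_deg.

open belt: β = asin((r2−r1)/C) = asin(0/73) = 0.0000°
wrap1 = π − 2β = 180.0000°
wrap2 = π + 2β = 180.0000°

wrap1=180.00_deg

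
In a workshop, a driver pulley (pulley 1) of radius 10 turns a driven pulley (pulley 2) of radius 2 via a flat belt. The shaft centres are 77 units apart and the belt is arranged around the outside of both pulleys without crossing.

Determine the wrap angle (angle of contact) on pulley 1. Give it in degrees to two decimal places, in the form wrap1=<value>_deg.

open belt: β = asin((r2−r1)/C) = asin(-8/77) = -5.9636°
wrap1 = π − 2β = 191.9271°
wrap2 = π + 2β = 168.0729°

wrap1=191.93_deg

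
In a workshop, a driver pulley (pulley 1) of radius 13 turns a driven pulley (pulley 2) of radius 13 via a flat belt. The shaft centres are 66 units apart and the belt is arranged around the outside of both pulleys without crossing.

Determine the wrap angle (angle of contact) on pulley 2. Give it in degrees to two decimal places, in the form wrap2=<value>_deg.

wrap2=180.00_deg

open belt: β = asin((r2−r1)/C) = asin(0/66) = 0.0000°
wrap1 = π − 2β = 180.0000°
wrap2 = π + 2β = 180.0000°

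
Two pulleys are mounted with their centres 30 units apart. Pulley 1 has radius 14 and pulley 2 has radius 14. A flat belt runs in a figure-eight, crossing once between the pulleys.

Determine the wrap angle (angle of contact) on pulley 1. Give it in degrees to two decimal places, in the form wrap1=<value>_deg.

crossed belt: β = asin((r1+r2)/C) = asin(28/30) = 68.9605°
wrap1 = wrap2 = π + 2β = 317.9211°

wrap1=317.92_deg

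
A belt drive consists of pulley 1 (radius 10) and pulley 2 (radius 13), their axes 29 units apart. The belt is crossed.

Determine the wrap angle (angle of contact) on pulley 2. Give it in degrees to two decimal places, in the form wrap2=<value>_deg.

wrap2=284.95_deg

crossed belt: β = asin((r1+r2)/C) = asin(23/29) = 52.4765°
wrap1 = wrap2 = π + 2β = 284.9530°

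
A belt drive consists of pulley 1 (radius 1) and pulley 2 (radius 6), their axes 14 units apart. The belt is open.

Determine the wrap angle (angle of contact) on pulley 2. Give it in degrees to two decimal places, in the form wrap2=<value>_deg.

wrap2=221.85_deg

open belt: β = asin((r2−r1)/C) = asin(5/14) = 20.9248°
wrap1 = π − 2β = 138.1503°
wrap2 = π + 2β = 221.8497°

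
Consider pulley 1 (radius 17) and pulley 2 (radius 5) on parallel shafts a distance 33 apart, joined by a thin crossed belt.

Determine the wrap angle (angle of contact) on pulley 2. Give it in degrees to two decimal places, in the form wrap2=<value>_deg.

crossed belt: β = asin((r1+r2)/C) = asin(22/33) = 41.8103°
wrap1 = wrap2 = π + 2β = 263.6206°

wrap2=263.62_deg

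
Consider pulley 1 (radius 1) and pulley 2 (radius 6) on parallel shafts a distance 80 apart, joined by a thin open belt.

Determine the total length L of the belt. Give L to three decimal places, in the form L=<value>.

open belt: β = asin((r2−r1)/C) = asin(5/80) = 3.5833°
wrap1 = π − 2β = 172.8334°
wrap2 = π + 2β = 187.1666°
tangent length = C·cosβ = 79.8436
L = r1·wrap1 + r2·wrap2 + 2·C·cosβ = 1·3.0165 + 6·3.2667 + 2·79.8436 = 182.3038

L=182.304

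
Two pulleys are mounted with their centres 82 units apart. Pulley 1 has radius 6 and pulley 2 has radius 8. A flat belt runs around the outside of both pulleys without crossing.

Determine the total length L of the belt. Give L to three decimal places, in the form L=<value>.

L=208.031

open belt: β = asin((r2−r1)/C) = asin(2/82) = 1.3976°
wrap1 = π − 2β = 177.2048°
wrap2 = π + 2β = 182.7952°
tangent length = C·cosβ = 81.9756
L = r1·wrap1 + r2·wrap2 + 2·C·cosβ = 6·3.0928 + 8·3.1904 + 2·81.9756 = 208.0311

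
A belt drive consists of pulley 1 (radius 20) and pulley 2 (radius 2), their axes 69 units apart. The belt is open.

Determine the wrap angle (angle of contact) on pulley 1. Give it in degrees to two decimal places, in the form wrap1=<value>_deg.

wrap1=210.24_deg

open belt: β = asin((r2−r1)/C) = asin(-18/69) = -15.1217°
wrap1 = π − 2β = 210.2433°
wrap2 = π + 2β = 149.7567°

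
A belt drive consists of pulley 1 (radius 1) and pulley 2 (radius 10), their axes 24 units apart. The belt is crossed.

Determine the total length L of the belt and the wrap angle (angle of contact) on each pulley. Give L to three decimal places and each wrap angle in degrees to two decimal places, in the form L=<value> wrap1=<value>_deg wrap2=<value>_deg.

crossed belt: β = asin((r1+r2)/C) = asin(11/24) = 27.2796°
wrap1 = wrap2 = π + 2β = 234.5592°
tangent length = C·cosβ = 21.3307
L = (r1+r2)·wrap + 2·C·cosβ = 11·4.0938 + 2·21.3307 = 87.6936

L=87.694 wrap1=234.56_deg wrap2=234.56_deg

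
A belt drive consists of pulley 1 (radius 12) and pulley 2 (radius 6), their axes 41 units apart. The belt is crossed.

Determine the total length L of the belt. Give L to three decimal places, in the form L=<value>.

L=146.586

crossed belt: β = asin((r1+r2)/C) = asin(18/41) = 26.0416°
wrap1 = wrap2 = π + 2β = 232.0833°
tangent length = C·cosβ = 36.8375
L = (r1+r2)·wrap + 2·C·cosβ = 18·4.0506 + 2·36.8375 = 146.5861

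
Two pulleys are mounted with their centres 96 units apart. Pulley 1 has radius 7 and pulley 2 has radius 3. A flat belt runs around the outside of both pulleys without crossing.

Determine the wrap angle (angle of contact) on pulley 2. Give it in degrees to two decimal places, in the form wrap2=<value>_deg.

open belt: β = asin((r2−r1)/C) = asin(-4/96) = -2.3880°
wrap1 = π − 2β = 184.7760°
wrap2 = π + 2β = 175.2240°

wrap2=175.22_deg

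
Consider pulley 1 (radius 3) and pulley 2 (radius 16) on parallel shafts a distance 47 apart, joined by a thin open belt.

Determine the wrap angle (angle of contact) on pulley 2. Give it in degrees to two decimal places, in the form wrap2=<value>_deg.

wrap2=212.11_deg

open belt: β = asin((r2−r1)/C) = asin(13/47) = 16.0571°
wrap1 = π − 2β = 147.8857°
wrap2 = π + 2β = 212.1143°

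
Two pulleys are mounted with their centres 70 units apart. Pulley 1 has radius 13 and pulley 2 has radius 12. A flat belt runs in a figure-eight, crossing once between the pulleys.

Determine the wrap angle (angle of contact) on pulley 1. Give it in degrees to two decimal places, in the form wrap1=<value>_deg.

wrap1=221.85_deg

crossed belt: β = asin((r1+r2)/C) = asin(25/70) = 20.9248°
wrap1 = wrap2 = π + 2β = 221.8497°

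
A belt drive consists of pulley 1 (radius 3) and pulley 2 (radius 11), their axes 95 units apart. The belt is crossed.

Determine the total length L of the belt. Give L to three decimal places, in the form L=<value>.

L=236.049

crossed belt: β = asin((r1+r2)/C) = asin(14/95) = 8.4745°
wrap1 = wrap2 = π + 2β = 196.9489°
tangent length = C·cosβ = 93.9628
L = (r1+r2)·wrap + 2·C·cosβ = 14·3.4374 + 2·93.9628 = 236.0492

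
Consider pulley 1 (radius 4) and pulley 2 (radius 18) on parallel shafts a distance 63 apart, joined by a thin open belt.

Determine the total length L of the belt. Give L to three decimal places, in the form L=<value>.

L=198.239

open belt: β = asin((r2−r1)/C) = asin(14/63) = 12.8396°
wrap1 = π − 2β = 154.3208°
wrap2 = π + 2β = 205.6792°
tangent length = C·cosβ = 61.4248
L = r1·wrap1 + r2·wrap2 + 2·C·cosβ = 4·2.6934 + 18·3.5898 + 2·61.4248 = 198.2391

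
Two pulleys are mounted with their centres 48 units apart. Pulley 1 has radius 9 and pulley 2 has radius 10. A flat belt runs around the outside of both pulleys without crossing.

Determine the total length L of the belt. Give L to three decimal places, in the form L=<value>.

L=155.711

open belt: β = asin((r2−r1)/C) = asin(1/48) = 1.1937°
wrap1 = π − 2β = 177.6125°
wrap2 = π + 2β = 182.3875°
tangent length = C·cosβ = 47.9896
L = r1·wrap1 + r2·wrap2 + 2·C·cosβ = 9·3.0999 + 10·3.1833 + 2·47.9896 = 155.7111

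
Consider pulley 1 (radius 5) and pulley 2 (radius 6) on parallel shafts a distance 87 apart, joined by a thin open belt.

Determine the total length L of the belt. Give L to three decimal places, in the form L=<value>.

L=208.569

open belt: β = asin((r2−r1)/C) = asin(1/87) = 0.6586°
wrap1 = π − 2β = 178.6828°
wrap2 = π + 2β = 181.3172°
tangent length = C·cosβ = 86.9943
L = r1·wrap1 + r2·wrap2 + 2·C·cosβ = 5·3.1186 + 6·3.1646 + 2·86.9943 = 208.5690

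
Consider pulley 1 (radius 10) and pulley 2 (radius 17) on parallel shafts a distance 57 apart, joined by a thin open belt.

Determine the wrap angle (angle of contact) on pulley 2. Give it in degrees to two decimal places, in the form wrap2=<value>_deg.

wrap2=194.11_deg

open belt: β = asin((r2−r1)/C) = asin(7/57) = 7.0541°
wrap1 = π − 2β = 165.8917°
wrap2 = π + 2β = 194.1083°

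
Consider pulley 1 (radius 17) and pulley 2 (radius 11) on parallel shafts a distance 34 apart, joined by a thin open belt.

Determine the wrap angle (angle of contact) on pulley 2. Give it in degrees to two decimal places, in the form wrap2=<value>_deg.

open belt: β = asin((r2−r1)/C) = asin(-6/34) = -10.1642°
wrap1 = π − 2β = 200.3285°
wrap2 = π + 2β = 159.6715°

wrap2=159.67_deg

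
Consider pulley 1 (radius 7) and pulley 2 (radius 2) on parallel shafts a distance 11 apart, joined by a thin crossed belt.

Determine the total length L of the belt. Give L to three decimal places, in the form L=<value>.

L=58.172

crossed belt: β = asin((r1+r2)/C) = asin(9/11) = 54.9032°
wrap1 = wrap2 = π + 2β = 289.8064°
tangent length = C·cosβ = 6.3246
L = (r1+r2)·wrap + 2·C·cosβ = 9·5.0581 + 2·6.3246 = 58.1718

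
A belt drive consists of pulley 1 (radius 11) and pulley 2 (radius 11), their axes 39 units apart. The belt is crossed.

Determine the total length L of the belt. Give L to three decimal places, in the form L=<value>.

crossed belt: β = asin((r1+r2)/C) = asin(22/39) = 34.3400°
wrap1 = wrap2 = π + 2β = 248.6800°
tangent length = C·cosβ = 32.2025
L = (r1+r2)·wrap + 2·C·cosβ = 22·4.3403 + 2·32.2025 = 159.8912

L=159.891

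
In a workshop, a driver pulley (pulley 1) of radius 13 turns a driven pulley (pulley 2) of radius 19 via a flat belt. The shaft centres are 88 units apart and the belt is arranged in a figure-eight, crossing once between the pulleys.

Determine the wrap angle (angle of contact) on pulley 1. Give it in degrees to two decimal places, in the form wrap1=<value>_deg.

wrap1=222.65_deg

crossed belt: β = asin((r1+r2)/C) = asin(32/88) = 21.3237°
wrap1 = wrap2 = π + 2β = 222.6474°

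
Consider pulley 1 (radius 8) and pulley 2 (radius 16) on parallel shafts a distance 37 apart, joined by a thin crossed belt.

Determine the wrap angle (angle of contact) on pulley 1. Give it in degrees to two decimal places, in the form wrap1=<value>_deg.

crossed belt: β = asin((r1+r2)/C) = asin(24/37) = 40.4398°
wrap1 = wrap2 = π + 2β = 260.8796°

wrap1=260.88_deg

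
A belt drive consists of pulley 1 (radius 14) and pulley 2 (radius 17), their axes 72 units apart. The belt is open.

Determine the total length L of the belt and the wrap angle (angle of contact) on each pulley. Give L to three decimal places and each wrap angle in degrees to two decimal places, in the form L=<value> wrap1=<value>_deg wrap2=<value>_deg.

L=241.514 wrap1=175.22_deg wrap2=184.78_deg

open belt: β = asin((r2−r1)/C) = asin(3/72) = 2.3880°
wrap1 = π − 2β = 175.2240°
wrap2 = π + 2β = 184.7760°
tangent length = C·cosβ = 71.9375
L = r1·wrap1 + r2·wrap2 + 2·C·cosβ = 14·3.0582 + 17·3.2250 + 2·71.9375 = 241.5144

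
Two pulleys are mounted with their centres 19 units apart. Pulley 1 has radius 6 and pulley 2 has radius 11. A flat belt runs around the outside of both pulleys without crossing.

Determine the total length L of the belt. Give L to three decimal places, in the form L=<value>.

open belt: β = asin((r2−r1)/C) = asin(5/19) = 15.2575°
wrap1 = π − 2β = 149.4850°
wrap2 = π + 2β = 210.5150°
tangent length = C·cosβ = 18.3303
L = r1·wrap1 + r2·wrap2 + 2·C·cosβ = 6·2.6090 + 11·3.6742 + 2·18.3303 = 92.7306

L=92.731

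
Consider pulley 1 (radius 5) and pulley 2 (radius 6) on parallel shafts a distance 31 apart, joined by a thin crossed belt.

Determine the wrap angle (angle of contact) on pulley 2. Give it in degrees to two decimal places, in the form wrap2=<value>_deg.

crossed belt: β = asin((r1+r2)/C) = asin(11/31) = 20.7836°
wrap1 = wrap2 = π + 2β = 221.5671°

wrap2=221.57_deg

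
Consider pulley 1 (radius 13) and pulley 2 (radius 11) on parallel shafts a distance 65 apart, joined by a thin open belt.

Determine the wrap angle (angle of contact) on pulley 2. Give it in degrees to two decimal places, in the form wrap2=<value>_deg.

open belt: β = asin((r2−r1)/C) = asin(-2/65) = -1.7632°
wrap1 = π − 2β = 183.5265°
wrap2 = π + 2β = 176.4735°

wrap2=176.47_deg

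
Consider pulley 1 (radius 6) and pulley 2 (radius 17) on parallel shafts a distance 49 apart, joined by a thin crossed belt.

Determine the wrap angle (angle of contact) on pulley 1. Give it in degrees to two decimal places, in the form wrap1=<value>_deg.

wrap1=235.99_deg

crossed belt: β = asin((r1+r2)/C) = asin(23/49) = 27.9946°
wrap1 = wrap2 = π + 2β = 235.9891°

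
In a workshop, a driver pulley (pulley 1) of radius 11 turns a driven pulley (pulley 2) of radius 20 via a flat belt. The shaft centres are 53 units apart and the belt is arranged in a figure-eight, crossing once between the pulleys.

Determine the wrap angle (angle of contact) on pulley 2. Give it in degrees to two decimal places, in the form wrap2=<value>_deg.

crossed belt: β = asin((r1+r2)/C) = asin(31/53) = 35.7963°
wrap1 = wrap2 = π + 2β = 251.5927°

wrap2=251.59_deg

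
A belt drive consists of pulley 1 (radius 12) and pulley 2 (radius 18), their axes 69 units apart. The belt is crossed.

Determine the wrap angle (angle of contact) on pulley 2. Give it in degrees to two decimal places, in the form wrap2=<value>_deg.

wrap2=231.54_deg

crossed belt: β = asin((r1+r2)/C) = asin(30/69) = 25.7715°
wrap1 = wrap2 = π + 2β = 231.5429°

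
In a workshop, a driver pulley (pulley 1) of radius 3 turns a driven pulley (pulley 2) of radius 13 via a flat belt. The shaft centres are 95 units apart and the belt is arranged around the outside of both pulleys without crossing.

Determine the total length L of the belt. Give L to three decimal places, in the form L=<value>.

L=241.319

open belt: β = asin((r2−r1)/C) = asin(10/95) = 6.0423°
wrap1 = π − 2β = 167.9153°
wrap2 = π + 2β = 192.0847°
tangent length = C·cosβ = 94.4722
L = r1·wrap1 + r2·wrap2 + 2·C·cosβ = 3·2.9307 + 13·3.3525 + 2·94.4722 = 241.3191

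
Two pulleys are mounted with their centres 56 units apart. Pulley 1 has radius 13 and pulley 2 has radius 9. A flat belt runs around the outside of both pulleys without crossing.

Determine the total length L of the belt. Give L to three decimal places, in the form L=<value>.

L=181.401

open belt: β = asin((r2−r1)/C) = asin(-4/56) = -4.0960°
wrap1 = π − 2β = 188.1921°
wrap2 = π + 2β = 171.8079°
tangent length = C·cosβ = 55.8570
L = r1·wrap1 + r2·wrap2 + 2·C·cosβ = 13·3.2846 + 9·2.9986 + 2·55.8570 = 181.4009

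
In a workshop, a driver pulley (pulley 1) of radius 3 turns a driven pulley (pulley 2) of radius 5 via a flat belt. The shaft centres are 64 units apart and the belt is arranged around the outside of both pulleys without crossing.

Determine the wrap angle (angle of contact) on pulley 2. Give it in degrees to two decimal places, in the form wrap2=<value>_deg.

wrap2=183.58_deg

open belt: β = asin((r2−r1)/C) = asin(2/64) = 1.7908°
wrap1 = π − 2β = 176.4184°
wrap2 = π + 2β = 183.5816°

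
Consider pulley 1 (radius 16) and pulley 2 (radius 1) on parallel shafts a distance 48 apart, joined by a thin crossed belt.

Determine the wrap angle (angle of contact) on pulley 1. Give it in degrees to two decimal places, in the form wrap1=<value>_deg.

crossed belt: β = asin((r1+r2)/C) = asin(17/48) = 20.7424°
wrap1 = wrap2 = π + 2β = 221.4848°

wrap1=221.48_deg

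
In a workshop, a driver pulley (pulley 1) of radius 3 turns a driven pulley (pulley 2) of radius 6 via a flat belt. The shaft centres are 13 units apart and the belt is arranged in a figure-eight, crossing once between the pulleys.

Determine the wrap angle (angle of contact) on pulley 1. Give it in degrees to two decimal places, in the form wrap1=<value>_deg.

crossed belt: β = asin((r1+r2)/C) = asin(9/13) = 43.8131°
wrap1 = wrap2 = π + 2β = 267.6261°

wrap1=267.63_deg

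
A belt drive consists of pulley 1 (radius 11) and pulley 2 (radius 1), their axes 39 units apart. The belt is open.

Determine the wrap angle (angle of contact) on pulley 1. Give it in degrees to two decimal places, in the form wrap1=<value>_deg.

open belt: β = asin((r2−r1)/C) = asin(-10/39) = -14.8572°
wrap1 = π − 2β = 209.7143°
wrap2 = π + 2β = 150.2857°

wrap1=209.71_deg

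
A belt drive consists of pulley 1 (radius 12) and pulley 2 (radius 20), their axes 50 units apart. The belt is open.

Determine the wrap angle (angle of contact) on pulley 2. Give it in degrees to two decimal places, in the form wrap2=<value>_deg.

open belt: β = asin((r2−r1)/C) = asin(8/50) = 9.2069°
wrap1 = π − 2β = 161.5862°
wrap2 = π + 2β = 198.4138°

wrap2=198.41_deg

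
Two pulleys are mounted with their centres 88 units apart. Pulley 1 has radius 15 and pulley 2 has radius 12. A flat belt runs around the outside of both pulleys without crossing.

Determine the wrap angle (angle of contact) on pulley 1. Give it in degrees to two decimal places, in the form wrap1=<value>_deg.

wrap1=183.91_deg

open belt: β = asin((r2−r1)/C) = asin(-3/88) = -1.9536°
wrap1 = π − 2β = 183.9073°
wrap2 = π + 2β = 176.0927°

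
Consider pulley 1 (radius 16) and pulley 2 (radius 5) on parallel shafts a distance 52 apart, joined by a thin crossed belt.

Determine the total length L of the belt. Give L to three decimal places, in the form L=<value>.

crossed belt: β = asin((r1+r2)/C) = asin(21/52) = 23.8188°
wrap1 = wrap2 = π + 2β = 227.6377°
tangent length = C·cosβ = 47.5710
L = (r1+r2)·wrap + 2·C·cosβ = 21·3.9730 + 2·47.5710 = 178.5756

L=178.576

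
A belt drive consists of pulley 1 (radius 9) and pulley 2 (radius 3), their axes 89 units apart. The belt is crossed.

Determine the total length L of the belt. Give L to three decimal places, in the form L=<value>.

L=217.320

crossed belt: β = asin((r1+r2)/C) = asin(12/89) = 7.7489°
wrap1 = wrap2 = π + 2β = 195.4977°
tangent length = C·cosβ = 88.1873
L = (r1+r2)·wrap + 2·C·cosβ = 12·3.4121 + 2·88.1873 = 217.3196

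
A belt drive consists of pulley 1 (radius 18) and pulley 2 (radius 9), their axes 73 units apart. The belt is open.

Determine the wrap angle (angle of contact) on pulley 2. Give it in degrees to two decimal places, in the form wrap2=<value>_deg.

wrap2=165.84_deg

open belt: β = asin((r2−r1)/C) = asin(-9/73) = -7.0819°
wrap1 = π − 2β = 194.1638°
wrap2 = π + 2β = 165.8362°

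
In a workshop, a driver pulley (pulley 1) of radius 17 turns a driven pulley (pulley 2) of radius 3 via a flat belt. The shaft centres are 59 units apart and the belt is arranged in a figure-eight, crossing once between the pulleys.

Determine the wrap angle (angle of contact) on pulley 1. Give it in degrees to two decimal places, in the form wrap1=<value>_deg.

wrap1=219.63_deg

crossed belt: β = asin((r1+r2)/C) = asin(20/59) = 19.8149°
wrap1 = wrap2 = π + 2β = 219.6299°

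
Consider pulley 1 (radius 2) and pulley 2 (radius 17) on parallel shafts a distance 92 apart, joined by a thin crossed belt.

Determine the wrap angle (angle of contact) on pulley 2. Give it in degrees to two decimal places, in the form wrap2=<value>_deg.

crossed belt: β = asin((r1+r2)/C) = asin(19/92) = 11.9186°
wrap1 = wrap2 = π + 2β = 203.8372°

wrap2=203.84_deg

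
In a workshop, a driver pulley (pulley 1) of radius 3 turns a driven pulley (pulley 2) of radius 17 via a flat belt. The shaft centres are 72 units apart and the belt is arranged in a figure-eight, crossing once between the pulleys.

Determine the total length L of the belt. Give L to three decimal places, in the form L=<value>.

L=212.424

crossed belt: β = asin((r1+r2)/C) = asin(20/72) = 16.1276°
wrap1 = wrap2 = π + 2β = 212.2552°
tangent length = C·cosβ = 69.1665
L = (r1+r2)·wrap + 2·C·cosβ = 20·3.7046 + 2·69.1665 = 212.4240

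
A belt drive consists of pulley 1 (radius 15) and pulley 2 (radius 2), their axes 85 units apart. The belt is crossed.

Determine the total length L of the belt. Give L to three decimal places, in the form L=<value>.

crossed belt: β = asin((r1+r2)/C) = asin(17/85) = 11.5370°
wrap1 = wrap2 = π + 2β = 203.0739°
tangent length = C·cosβ = 83.2827
L = (r1+r2)·wrap + 2·C·cosβ = 17·3.5443 + 2·83.2827 = 226.8185

L=226.819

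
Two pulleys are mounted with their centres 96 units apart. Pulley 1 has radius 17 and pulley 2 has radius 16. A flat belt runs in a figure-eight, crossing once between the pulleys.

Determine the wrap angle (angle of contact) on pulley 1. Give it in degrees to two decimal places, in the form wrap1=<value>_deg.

wrap1=220.21_deg

crossed belt: β = asin((r1+r2)/C) = asin(33/96) = 20.1055°
wrap1 = wrap2 = π + 2β = 220.2110°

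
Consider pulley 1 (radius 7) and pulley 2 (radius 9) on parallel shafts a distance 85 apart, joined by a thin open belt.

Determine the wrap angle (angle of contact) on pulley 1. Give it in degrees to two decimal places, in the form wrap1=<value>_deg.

open belt: β = asin((r2−r1)/C) = asin(2/85) = 1.3483°
wrap1 = π − 2β = 177.3035°
wrap2 = π + 2β = 182.6965°

wrap1=177.30_deg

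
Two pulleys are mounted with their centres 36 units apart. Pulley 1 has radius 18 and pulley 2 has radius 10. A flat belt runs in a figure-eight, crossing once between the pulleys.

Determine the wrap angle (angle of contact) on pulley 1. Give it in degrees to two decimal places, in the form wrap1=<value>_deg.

wrap1=282.12_deg

crossed belt: β = asin((r1+r2)/C) = asin(28/36) = 51.0576°
wrap1 = wrap2 = π + 2β = 282.1151°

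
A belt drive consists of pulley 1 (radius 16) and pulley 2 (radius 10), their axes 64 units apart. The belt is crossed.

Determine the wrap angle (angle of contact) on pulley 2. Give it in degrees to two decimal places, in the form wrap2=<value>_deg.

wrap2=227.94_deg

crossed belt: β = asin((r1+r2)/C) = asin(26/64) = 23.9695°
wrap1 = wrap2 = π + 2β = 227.9390°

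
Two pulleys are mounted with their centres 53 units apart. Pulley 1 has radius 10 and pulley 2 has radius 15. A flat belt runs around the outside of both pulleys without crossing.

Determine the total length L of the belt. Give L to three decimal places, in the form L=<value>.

L=185.012

open belt: β = asin((r2−r1)/C) = asin(5/53) = 5.4133°
wrap1 = π − 2β = 169.1734°
wrap2 = π + 2β = 190.8266°
tangent length = C·cosβ = 52.7636
L = r1·wrap1 + r2·wrap2 + 2·C·cosβ = 10·2.9526 + 15·3.3306 + 2·52.7636 = 185.0119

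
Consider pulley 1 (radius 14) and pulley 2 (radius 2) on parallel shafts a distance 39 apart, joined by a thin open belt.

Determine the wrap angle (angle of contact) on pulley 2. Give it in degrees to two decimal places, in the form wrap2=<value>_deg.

wrap2=144.16_deg

open belt: β = asin((r2−r1)/C) = asin(-12/39) = -17.9202°
wrap1 = π − 2β = 215.8404°
wrap2 = π + 2β = 144.1596°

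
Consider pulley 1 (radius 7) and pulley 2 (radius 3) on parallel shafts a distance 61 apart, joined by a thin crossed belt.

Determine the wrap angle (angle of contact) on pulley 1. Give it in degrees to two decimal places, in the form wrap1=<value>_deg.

crossed belt: β = asin((r1+r2)/C) = asin(10/61) = 9.4353°
wrap1 = wrap2 = π + 2β = 198.8707°

wrap1=198.87_deg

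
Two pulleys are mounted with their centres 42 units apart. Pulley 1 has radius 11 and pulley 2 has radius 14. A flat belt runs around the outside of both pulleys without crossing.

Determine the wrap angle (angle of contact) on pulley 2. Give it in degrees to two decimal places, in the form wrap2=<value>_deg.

open belt: β = asin((r2−r1)/C) = asin(3/42) = 4.0960°
wrap1 = π − 2β = 171.8079°
wrap2 = π + 2β = 188.1921°

wrap2=188.19_deg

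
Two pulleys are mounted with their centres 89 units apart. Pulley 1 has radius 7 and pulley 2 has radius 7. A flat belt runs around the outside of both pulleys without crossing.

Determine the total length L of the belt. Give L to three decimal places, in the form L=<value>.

L=221.982

open belt: β = asin((r2−r1)/C) = asin(0/89) = 0.0000°
wrap1 = π − 2β = 180.0000°
wrap2 = π + 2β = 180.0000°
tangent length = C·cosβ = 89.0000
L = r1·wrap1 + r2·wrap2 + 2·C·cosβ = 7·3.1416 + 7·3.1416 + 2·89.0000 = 221.9823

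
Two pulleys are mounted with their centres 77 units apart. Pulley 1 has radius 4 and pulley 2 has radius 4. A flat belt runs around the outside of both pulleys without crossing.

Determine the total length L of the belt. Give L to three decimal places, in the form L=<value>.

open belt: β = asin((r2−r1)/C) = asin(0/77) = 0.0000°
wrap1 = π − 2β = 180.0000°
wrap2 = π + 2β = 180.0000°
tangent length = C·cosβ = 77.0000
L = r1·wrap1 + r2·wrap2 + 2·C·cosβ = 4·3.1416 + 4·3.1416 + 2·77.0000 = 179.1327

L=179.133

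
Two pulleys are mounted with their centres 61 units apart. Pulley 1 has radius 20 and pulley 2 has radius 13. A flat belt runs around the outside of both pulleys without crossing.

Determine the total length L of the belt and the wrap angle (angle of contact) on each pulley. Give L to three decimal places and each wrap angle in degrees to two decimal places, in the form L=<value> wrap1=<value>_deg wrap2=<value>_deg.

L=226.477 wrap1=193.18_deg wrap2=166.82_deg

open belt: β = asin((r2−r1)/C) = asin(-7/61) = -6.5894°
wrap1 = π − 2β = 193.1789°
wrap2 = π + 2β = 166.8211°
tangent length = C·cosβ = 60.5970
L = r1·wrap1 + r2·wrap2 + 2·C·cosβ = 20·3.3716 + 13·2.9116 + 2·60.5970 = 226.4767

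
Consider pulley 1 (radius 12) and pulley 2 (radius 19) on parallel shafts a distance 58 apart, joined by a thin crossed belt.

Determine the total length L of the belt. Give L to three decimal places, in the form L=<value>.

crossed belt: β = asin((r1+r2)/C) = asin(31/58) = 32.3088°
wrap1 = wrap2 = π + 2β = 244.6177°
tangent length = C·cosβ = 49.0204
L = (r1+r2)·wrap + 2·C·cosβ = 31·4.2694 + 2·49.0204 = 230.3917

L=230.392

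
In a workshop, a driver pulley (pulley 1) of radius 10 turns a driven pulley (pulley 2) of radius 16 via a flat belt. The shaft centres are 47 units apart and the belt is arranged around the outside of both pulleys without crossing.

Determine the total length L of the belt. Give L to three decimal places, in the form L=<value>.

L=176.448

open belt: β = asin((r2−r1)/C) = asin(6/47) = 7.3344°
wrap1 = π − 2β = 165.3313°
wrap2 = π + 2β = 194.6687°
tangent length = C·cosβ = 46.6154
L = r1·wrap1 + r2·wrap2 + 2·C·cosβ = 10·2.8856 + 16·3.3976 + 2·46.6154 = 176.4484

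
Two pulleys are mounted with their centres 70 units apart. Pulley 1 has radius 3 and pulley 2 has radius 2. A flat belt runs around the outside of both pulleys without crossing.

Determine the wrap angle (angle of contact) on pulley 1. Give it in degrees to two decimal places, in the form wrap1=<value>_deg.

wrap1=181.64_deg

open belt: β = asin((r2−r1)/C) = asin(-1/70) = -0.8185°
wrap1 = π − 2β = 181.6371°
wrap2 = π + 2β = 178.3629°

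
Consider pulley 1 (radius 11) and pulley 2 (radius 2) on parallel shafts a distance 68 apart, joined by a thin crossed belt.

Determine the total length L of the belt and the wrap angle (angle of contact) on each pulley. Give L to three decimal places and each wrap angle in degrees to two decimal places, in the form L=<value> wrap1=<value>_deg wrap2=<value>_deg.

L=179.334 wrap1=202.04_deg wrap2=202.04_deg

crossed belt: β = asin((r1+r2)/C) = asin(13/68) = 11.0214°
wrap1 = wrap2 = π + 2β = 202.0429°
tangent length = C·cosβ = 66.7458
L = (r1+r2)·wrap + 2·C·cosβ = 13·3.5263 + 2·66.7458 = 179.3337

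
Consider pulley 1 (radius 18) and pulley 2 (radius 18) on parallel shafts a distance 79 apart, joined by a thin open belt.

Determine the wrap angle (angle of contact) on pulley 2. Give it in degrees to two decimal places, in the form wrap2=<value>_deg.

wrap2=180.00_deg

open belt: β = asin((r2−r1)/C) = asin(0/79) = 0.0000°
wrap1 = π − 2β = 180.0000°
wrap2 = π + 2β = 180.0000°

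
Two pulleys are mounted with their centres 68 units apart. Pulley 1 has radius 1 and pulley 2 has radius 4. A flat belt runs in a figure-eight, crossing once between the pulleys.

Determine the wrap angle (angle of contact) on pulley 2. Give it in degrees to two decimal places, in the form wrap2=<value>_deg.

wrap2=188.43_deg

crossed belt: β = asin((r1+r2)/C) = asin(5/68) = 4.2167°
wrap1 = wrap2 = π + 2β = 188.4335°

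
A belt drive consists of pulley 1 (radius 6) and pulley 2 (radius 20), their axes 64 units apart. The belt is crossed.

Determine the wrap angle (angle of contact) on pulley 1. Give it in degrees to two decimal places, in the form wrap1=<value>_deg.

wrap1=227.94_deg

crossed belt: β = asin((r1+r2)/C) = asin(26/64) = 23.9695°
wrap1 = wrap2 = π + 2β = 227.9390°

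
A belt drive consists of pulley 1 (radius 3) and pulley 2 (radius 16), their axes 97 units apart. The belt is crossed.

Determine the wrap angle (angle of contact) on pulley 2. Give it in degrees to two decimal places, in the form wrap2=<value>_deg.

wrap2=202.59_deg

crossed belt: β = asin((r1+r2)/C) = asin(19/97) = 11.2959°
wrap1 = wrap2 = π + 2β = 202.5918°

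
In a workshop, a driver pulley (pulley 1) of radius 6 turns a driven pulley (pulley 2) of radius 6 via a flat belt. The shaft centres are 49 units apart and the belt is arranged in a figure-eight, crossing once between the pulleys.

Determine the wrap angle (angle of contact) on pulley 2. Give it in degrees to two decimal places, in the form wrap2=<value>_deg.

wrap2=208.35_deg

crossed belt: β = asin((r1+r2)/C) = asin(12/49) = 14.1758°
wrap1 = wrap2 = π + 2β = 208.3516°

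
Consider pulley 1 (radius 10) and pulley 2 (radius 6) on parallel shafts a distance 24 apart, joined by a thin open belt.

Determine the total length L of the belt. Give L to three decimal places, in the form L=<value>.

open belt: β = asin((r2−r1)/C) = asin(-4/24) = -9.5941°
wrap1 = π − 2β = 199.1881°
wrap2 = π + 2β = 160.8119°
tangent length = C·cosβ = 23.6643
L = r1·wrap1 + r2·wrap2 + 2·C·cosβ = 10·3.4765 + 6·2.8067 + 2·23.6643 = 98.9337

L=98.934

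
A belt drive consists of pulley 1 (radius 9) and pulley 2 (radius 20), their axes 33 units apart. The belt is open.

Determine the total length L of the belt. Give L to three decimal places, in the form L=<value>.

open belt: β = asin((r2−r1)/C) = asin(11/33) = 19.4712°
wrap1 = π − 2β = 141.0576°
wrap2 = π + 2β = 218.9424°
tangent length = C·cosβ = 31.1127
L = r1·wrap1 + r2·wrap2 + 2·C·cosβ = 9·2.4619 + 20·3.8213 + 2·31.1127 = 160.8080

L=160.808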